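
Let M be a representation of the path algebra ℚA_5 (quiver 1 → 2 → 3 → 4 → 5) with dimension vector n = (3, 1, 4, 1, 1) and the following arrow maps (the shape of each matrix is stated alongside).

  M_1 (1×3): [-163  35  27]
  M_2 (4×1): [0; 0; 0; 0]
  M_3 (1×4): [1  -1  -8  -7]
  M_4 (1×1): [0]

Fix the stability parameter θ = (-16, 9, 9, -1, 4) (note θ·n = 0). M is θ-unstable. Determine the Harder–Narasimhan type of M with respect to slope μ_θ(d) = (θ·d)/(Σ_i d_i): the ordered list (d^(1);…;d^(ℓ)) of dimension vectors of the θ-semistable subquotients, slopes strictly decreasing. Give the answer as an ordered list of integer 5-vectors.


Via rank(M_{q-1}∘⋯∘M_p): M ≅ I[1,1]^2, I[1,2], I[3,3]^3, I[3,4], I[5,5].
μ_θ-semistable layers: μ^(1)=9; μ^(2)=4; μ^(3)=-16

((0, 1, 3, 0, 0); (0, 0, 1, 1, 1); (3, 0, 0, 0, 0))


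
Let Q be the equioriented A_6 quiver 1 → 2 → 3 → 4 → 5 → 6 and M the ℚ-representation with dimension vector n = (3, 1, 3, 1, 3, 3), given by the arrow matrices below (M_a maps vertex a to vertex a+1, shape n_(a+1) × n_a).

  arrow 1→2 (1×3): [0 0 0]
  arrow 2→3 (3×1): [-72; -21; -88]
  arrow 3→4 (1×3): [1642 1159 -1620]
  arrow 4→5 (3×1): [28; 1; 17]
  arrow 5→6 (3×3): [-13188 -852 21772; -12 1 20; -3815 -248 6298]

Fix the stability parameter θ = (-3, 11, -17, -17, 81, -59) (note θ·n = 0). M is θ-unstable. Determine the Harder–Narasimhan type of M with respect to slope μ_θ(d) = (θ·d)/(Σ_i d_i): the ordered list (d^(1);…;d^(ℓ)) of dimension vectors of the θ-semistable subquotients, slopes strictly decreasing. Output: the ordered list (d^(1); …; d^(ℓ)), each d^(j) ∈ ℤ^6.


Interval decomposition of M: I[1,1]^3, I[2,6], I[3,3]^2, I[5,6]^2.
HN type (ℓ=4): μ^(1)=11; μ^(2)=-3; μ^(3)=-23/3; μ^(4)=-17

((0, 0, 0, 0, 3, 3); (3, 0, 0, 0, 0, 0); (0, 1, 1, 1, 0, 0); (0, 0, 2, 0, 0, 0))


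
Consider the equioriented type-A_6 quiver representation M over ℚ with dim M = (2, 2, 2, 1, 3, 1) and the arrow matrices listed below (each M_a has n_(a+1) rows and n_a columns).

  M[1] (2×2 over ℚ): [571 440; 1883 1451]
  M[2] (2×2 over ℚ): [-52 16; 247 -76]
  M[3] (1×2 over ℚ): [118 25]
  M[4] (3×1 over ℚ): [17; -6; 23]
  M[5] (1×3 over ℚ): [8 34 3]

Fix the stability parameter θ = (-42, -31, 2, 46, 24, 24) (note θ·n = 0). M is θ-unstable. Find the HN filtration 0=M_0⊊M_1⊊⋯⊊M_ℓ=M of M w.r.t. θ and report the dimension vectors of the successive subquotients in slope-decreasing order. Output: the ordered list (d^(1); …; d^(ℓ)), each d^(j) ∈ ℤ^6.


Barcode: M ≅ I[1,2], I[1,6], I[3,3], I[5,5]^2. HN layers by μ_θ (5 steps, strictly decreasing):
  μ^(1)=94/3; μ^(2)=24; μ^(3)=2; μ^(4)=-31; μ^(5)=-42

((0, 0, 0, 1, 1, 1); (0, 0, 0, 0, 2, 0); (0, 0, 2, 0, 0, 0); (0, 2, 0, 0, 0, 0); (2, 0, 0, 0, 0, 0))


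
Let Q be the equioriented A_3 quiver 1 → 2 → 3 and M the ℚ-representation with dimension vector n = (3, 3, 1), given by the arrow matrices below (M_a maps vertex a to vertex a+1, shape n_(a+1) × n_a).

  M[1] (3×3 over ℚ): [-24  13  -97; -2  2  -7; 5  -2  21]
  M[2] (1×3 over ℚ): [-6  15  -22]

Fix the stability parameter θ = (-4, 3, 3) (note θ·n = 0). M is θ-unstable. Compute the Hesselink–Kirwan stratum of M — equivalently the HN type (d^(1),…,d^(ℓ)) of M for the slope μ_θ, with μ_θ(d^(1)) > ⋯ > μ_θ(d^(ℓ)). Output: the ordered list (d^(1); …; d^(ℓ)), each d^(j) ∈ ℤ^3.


Via rank(M_{q-1}∘⋯∘M_p): M ≅ I[1,2]^2, I[1,3].
μ_θ-semistable layers: μ^(1)=3; μ^(2)=-4

((0, 3, 1); (3, 0, 0))


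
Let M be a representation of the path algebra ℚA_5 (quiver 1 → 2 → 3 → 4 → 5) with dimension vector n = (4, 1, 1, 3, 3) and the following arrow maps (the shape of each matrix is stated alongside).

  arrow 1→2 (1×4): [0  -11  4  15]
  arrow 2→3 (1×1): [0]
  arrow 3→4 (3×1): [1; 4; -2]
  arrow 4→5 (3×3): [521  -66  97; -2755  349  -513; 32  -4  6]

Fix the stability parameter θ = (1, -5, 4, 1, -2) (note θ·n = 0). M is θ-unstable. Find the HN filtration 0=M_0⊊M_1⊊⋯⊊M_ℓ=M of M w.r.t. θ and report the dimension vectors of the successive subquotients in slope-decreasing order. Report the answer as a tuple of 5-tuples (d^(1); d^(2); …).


Interval decomposition of M: I[1,1]^3, I[1,2], I[3,5], I[4,5]^2.
HN type (ℓ=3): μ^(1)=1; μ^(2)=-1/2; μ^(3)=-2

((3, 0, 1, 1, 1); (0, 0, 0, 2, 2); (1, 1, 0, 0, 0))


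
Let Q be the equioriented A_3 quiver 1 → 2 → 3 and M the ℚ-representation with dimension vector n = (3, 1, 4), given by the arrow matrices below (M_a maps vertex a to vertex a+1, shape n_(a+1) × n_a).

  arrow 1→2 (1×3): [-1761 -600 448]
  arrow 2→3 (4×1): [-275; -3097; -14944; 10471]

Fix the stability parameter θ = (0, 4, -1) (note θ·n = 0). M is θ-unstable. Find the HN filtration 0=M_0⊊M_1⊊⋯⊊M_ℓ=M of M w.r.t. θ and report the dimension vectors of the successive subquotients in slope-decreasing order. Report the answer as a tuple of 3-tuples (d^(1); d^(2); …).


Via rank(M_{q-1}∘⋯∘M_p): M ≅ I[1,1]^2, I[1,3], I[3,3]^3.
μ_θ-semistable layers: μ^(1)=3/2; μ^(2)=0; μ^(3)=-1

((0, 1, 1); (3, 0, 0); (0, 0, 3))


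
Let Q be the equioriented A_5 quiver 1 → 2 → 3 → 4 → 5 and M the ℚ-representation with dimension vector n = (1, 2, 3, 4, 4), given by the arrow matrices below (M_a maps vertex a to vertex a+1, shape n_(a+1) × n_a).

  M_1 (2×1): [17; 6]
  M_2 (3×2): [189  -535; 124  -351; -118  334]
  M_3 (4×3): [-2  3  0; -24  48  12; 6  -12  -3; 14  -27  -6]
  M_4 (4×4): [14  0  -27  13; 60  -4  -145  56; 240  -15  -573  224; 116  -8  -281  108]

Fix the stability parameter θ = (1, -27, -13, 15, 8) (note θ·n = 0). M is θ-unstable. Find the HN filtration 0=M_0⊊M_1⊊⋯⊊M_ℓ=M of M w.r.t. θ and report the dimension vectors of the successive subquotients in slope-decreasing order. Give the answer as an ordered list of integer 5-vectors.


Via rank(M_{q-1}∘⋯∘M_p): M ≅ I[1,3], I[2,5], I[3,5], I[4,4], I[4,5], I[5,5].
μ_θ-semistable layers: μ^(1)=15; μ^(2)=23/2; μ^(3)=8; μ^(4)=-13; μ^(5)=-27

((0, 0, 0, 1, 0); (0, 0, 0, 3, 3); (0, 0, 0, 0, 1); (1, 1, 3, 0, 0); (0, 1, 0, 0, 0))


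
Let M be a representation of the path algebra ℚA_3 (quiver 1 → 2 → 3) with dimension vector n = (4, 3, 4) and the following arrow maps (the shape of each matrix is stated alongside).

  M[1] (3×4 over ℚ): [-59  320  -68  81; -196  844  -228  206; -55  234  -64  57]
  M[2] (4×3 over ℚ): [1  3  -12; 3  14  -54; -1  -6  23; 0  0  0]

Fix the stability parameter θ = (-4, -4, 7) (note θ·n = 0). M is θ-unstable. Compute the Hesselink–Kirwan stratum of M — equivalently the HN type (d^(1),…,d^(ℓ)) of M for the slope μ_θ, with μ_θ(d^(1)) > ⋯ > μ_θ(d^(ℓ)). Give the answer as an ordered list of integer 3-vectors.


Via rank(M_{q-1}∘⋯∘M_p): M ≅ I[1,1], I[1,3]^3, I[3,3].
μ_θ-semistable layers: μ^(1)=7; μ^(2)=-4

((0, 0, 4); (4, 3, 0))


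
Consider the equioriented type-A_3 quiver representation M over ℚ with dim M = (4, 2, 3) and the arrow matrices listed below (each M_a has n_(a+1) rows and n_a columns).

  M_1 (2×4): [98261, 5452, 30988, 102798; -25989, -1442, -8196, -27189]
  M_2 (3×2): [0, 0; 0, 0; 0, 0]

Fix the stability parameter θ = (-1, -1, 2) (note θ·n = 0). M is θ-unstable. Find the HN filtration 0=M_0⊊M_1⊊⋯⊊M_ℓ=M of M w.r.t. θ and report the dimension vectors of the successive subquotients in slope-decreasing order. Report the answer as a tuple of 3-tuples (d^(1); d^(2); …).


Interval decomposition of M: I[1,1]^2, I[1,2]^2, I[3,3]^3.
HN type (ℓ=2): μ^(1)=2; μ^(2)=-1

((0, 0, 3); (4, 2, 0))


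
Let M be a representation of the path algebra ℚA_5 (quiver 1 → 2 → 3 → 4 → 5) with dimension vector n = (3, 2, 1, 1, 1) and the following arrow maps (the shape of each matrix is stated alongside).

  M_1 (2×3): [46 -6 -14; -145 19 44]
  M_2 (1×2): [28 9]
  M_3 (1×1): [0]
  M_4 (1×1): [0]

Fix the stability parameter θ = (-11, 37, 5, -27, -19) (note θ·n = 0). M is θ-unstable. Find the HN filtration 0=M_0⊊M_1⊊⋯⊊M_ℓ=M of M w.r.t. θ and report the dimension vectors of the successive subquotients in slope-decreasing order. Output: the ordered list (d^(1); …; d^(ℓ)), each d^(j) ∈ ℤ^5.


Interval decomposition of M: I[1,1], I[1,2], I[1,3], I[4,4], I[5,5].
HN type (ℓ=5): μ^(1)=37; μ^(2)=21; μ^(3)=-11; μ^(4)=-19; μ^(5)=-27

((0, 1, 0, 0, 0); (0, 1, 1, 0, 0); (3, 0, 0, 0, 0); (0, 0, 0, 0, 1); (0, 0, 0, 1, 0))


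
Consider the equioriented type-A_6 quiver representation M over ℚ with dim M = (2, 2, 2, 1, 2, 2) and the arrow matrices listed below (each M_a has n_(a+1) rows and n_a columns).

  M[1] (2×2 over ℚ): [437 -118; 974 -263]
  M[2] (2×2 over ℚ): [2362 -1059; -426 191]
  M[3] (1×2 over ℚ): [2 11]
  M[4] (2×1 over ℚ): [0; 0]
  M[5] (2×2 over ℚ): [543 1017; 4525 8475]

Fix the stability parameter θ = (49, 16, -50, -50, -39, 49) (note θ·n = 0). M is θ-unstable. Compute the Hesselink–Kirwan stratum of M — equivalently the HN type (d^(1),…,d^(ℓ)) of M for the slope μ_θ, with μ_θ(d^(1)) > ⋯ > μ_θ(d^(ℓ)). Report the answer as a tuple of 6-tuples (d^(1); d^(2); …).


Interval decomposition of M: I[1,3], I[1,4], I[5,5], I[5,6], I[6,6].
HN type (ℓ=4): μ^(1)=49; μ^(2)=5; μ^(3)=-35/4; μ^(4)=-39

((0, 0, 0, 0, 0, 2); (1, 1, 1, 0, 0, 0); (1, 1, 1, 1, 0, 0); (0, 0, 0, 0, 2, 0))


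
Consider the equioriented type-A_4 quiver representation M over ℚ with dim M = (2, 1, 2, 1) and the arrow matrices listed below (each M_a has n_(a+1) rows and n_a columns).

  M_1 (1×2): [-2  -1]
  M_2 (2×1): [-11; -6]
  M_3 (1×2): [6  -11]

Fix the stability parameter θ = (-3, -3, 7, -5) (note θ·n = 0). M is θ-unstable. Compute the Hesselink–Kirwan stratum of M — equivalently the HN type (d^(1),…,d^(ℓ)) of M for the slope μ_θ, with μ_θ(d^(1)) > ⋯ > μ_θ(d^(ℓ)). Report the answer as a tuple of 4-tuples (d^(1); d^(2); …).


Interval decomposition of M: I[1,1], I[1,3], I[3,4].
HN type (ℓ=3): μ^(1)=7; μ^(2)=1; μ^(3)=-3

((0, 0, 1, 0); (0, 0, 1, 1); (2, 1, 0, 0))


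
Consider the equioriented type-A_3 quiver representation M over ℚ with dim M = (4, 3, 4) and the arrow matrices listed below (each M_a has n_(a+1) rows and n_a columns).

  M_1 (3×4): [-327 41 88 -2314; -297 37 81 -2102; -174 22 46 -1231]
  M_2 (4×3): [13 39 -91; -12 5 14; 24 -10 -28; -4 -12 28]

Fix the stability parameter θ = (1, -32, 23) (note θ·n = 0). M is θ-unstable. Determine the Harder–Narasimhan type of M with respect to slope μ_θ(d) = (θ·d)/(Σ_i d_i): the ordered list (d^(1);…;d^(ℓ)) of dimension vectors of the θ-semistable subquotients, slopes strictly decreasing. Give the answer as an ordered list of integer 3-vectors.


Barcode: M ≅ I[1,1], I[1,2], I[1,3]^2, I[3,3]^2. HN layers by μ_θ (3 steps, strictly decreasing):
  μ^(1)=23; μ^(2)=1; μ^(3)=-31/2

((0, 0, 4); (1, 0, 0); (3, 3, 0))


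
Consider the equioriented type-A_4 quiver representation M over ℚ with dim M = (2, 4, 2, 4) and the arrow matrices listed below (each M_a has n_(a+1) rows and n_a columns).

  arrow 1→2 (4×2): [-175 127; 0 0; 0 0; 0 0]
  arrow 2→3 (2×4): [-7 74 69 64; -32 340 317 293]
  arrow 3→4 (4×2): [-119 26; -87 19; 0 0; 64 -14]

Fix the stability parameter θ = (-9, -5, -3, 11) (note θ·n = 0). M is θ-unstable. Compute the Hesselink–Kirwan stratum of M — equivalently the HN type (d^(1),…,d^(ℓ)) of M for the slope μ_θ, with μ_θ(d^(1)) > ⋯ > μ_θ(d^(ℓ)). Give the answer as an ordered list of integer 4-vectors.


Barcode: M ≅ I[1,1], I[1,4], I[2,2]^2, I[2,4], I[4,4]^2. HN layers by μ_θ (4 steps, strictly decreasing):
  μ^(1)=11; μ^(2)=-3; μ^(3)=-5; μ^(4)=-9

((0, 0, 0, 4); (0, 0, 2, 0); (0, 4, 0, 0); (2, 0, 0, 0))


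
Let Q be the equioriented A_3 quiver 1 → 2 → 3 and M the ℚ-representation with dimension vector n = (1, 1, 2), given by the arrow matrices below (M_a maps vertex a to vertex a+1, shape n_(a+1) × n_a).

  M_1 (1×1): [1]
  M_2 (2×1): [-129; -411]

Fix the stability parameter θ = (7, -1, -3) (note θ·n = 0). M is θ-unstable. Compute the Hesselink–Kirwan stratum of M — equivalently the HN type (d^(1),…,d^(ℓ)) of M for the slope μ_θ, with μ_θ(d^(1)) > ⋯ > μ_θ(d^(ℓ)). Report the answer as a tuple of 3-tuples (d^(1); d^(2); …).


Interval decomposition of M: I[1,3], I[3,3].
HN type (ℓ=2): μ^(1)=1; μ^(2)=-3

((1, 1, 1); (0, 0, 1))


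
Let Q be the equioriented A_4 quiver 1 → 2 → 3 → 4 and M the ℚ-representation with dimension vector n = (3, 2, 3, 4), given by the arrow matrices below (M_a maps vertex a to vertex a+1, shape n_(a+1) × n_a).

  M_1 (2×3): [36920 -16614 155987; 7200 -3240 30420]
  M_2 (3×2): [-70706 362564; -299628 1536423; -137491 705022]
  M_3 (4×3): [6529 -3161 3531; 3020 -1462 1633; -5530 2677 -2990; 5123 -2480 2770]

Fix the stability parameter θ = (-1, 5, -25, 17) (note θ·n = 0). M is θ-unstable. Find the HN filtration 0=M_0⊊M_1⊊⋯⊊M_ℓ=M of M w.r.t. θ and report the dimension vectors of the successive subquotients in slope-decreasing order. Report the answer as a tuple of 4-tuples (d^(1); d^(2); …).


Barcode: M ≅ I[1,1]^2, I[1,4], I[2,4], I[3,4], I[4,4]. HN layers by μ_θ (5 steps, strictly decreasing):
  μ^(1)=17; μ^(2)=-1; μ^(3)=-7; μ^(4)=-10; μ^(5)=-25

((0, 0, 0, 4); (2, 0, 0, 0); (1, 1, 1, 0); (0, 1, 1, 0); (0, 0, 1, 0))


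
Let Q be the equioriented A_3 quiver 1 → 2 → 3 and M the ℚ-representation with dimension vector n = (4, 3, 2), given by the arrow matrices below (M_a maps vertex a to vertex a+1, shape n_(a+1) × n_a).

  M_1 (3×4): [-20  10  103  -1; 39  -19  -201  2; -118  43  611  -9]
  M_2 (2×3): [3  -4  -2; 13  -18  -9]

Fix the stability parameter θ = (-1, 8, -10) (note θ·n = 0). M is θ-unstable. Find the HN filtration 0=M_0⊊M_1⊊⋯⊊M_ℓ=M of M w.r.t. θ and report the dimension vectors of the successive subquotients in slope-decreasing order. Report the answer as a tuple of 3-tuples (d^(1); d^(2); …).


Via rank(M_{q-1}∘⋯∘M_p): M ≅ I[1,1], I[1,2], I[1,3]^2.
μ_θ-semistable layers: μ^(1)=8; μ^(2)=-1

((0, 1, 0); (4, 2, 2))


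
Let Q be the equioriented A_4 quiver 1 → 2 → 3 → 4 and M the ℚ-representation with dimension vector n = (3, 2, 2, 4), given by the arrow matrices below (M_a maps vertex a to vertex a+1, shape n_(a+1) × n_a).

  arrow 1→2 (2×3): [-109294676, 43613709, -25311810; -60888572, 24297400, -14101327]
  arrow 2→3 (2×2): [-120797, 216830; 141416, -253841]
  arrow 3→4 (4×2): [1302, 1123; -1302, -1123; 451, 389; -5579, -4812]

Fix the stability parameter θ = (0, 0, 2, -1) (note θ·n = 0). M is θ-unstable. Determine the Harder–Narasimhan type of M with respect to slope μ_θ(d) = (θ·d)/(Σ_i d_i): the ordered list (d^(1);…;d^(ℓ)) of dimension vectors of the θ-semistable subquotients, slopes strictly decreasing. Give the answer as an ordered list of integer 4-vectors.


Interval decomposition of M: I[1,1], I[1,4]^2, I[4,4]^2.
HN type (ℓ=3): μ^(1)=1/2; μ^(2)=0; μ^(3)=-1

((0, 0, 2, 2); (3, 2, 0, 0); (0, 0, 0, 2))


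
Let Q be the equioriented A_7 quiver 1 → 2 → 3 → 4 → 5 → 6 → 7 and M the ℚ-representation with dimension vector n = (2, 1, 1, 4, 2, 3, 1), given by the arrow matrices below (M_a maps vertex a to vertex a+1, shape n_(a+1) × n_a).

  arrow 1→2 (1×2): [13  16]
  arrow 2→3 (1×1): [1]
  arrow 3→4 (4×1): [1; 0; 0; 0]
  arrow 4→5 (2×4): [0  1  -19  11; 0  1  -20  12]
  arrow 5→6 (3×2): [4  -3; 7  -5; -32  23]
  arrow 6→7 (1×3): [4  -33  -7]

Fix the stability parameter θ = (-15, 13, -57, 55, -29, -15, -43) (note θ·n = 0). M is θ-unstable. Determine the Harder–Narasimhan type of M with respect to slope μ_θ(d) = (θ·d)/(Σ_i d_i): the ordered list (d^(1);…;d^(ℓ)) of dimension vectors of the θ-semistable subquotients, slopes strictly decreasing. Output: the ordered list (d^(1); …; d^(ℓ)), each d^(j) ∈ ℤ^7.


Interval decomposition of M: I[1,1], I[1,4], I[4,4], I[4,6], I[4,7], I[6,6].
HN type (ℓ=5): μ^(1)=55; μ^(2)=11/3; μ^(3)=-8; μ^(4)=-15; μ^(5)=-59/3

((0, 0, 0, 2, 0, 0, 0); (0, 0, 0, 1, 1, 1, 0); (0, 0, 0, 1, 1, 1, 1); (1, 0, 0, 0, 0, 1, 0); (1, 1, 1, 0, 0, 0, 0))


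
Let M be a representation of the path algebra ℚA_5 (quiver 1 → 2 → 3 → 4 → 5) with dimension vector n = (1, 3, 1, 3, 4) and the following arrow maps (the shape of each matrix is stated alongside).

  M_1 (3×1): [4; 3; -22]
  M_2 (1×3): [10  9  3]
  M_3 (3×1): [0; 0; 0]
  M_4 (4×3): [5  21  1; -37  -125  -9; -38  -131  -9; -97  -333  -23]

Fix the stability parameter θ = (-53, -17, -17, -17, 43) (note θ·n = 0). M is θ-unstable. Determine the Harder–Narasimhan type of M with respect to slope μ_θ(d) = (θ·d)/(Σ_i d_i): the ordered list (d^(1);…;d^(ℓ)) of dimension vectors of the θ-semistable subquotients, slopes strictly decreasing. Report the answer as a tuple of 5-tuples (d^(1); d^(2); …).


Interval decomposition of M: I[1,3], I[2,2]^2, I[4,5]^3, I[5,5].
HN type (ℓ=3): μ^(1)=43; μ^(2)=-17; μ^(3)=-53

((0, 0, 0, 0, 4); (0, 3, 1, 3, 0); (1, 0, 0, 0, 0))


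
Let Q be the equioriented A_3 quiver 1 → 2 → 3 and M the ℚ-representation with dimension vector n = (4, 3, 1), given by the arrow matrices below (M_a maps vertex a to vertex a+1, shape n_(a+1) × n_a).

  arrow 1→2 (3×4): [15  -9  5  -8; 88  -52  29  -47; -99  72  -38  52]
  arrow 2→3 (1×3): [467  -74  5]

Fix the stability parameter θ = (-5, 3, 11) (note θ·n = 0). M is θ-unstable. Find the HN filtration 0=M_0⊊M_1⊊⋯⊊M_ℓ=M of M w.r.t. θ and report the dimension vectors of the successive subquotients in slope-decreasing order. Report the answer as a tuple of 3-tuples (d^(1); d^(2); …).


Interval decomposition of M: I[1,1], I[1,2]^2, I[1,3].
HN type (ℓ=3): μ^(1)=11; μ^(2)=3; μ^(3)=-5

((0, 0, 1); (0, 3, 0); (4, 0, 0))


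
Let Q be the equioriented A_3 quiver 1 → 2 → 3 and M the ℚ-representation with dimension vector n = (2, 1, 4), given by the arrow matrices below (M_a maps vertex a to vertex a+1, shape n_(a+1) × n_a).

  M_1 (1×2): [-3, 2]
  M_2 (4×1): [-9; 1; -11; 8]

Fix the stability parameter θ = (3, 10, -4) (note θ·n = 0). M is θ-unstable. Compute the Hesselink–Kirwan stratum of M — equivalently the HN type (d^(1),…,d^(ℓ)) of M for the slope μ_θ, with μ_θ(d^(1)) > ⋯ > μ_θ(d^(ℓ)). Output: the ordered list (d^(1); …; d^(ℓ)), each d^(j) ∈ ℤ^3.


Barcode: M ≅ I[1,1], I[1,3], I[3,3]^3. HN layers by μ_θ (2 steps, strictly decreasing):
  μ^(1)=3; μ^(2)=-4

((2, 1, 1); (0, 0, 3))


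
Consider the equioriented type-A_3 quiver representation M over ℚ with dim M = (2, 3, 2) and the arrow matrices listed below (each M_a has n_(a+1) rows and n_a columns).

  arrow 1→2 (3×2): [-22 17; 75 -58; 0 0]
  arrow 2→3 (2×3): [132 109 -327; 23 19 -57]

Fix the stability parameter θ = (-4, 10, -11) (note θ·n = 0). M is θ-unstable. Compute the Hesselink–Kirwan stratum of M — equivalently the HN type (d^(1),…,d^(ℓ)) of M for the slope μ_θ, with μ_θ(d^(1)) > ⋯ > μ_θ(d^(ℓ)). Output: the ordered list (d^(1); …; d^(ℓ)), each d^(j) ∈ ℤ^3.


Via rank(M_{q-1}∘⋯∘M_p): M ≅ I[1,3]^2, I[2,2].
μ_θ-semistable layers: μ^(1)=10; μ^(2)=-1/2; μ^(3)=-4

((0, 1, 0); (0, 2, 2); (2, 0, 0))


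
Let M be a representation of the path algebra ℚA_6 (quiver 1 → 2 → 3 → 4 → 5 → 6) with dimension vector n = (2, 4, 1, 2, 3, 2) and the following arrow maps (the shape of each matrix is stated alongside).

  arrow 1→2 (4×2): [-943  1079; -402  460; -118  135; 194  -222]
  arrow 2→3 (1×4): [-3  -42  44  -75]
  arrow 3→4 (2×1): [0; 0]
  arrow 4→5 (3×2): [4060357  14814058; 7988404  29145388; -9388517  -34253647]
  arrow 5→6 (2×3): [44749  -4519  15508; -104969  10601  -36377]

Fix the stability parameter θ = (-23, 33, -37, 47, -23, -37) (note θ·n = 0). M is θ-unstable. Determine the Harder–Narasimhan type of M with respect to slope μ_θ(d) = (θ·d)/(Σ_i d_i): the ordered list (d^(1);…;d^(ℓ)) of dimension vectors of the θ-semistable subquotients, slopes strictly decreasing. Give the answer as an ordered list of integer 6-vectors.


Via rank(M_{q-1}∘⋯∘M_p): M ≅ I[1,2], I[1,3], I[2,2]^2, I[4,6]^2, I[5,5].
μ_θ-semistable layers: μ^(1)=33; μ^(2)=-2; μ^(3)=-13/3; μ^(4)=-23

((0, 3, 0, 0, 0, 0); (0, 1, 1, 0, 0, 0); (0, 0, 0, 2, 2, 2); (2, 0, 0, 0, 1, 0))


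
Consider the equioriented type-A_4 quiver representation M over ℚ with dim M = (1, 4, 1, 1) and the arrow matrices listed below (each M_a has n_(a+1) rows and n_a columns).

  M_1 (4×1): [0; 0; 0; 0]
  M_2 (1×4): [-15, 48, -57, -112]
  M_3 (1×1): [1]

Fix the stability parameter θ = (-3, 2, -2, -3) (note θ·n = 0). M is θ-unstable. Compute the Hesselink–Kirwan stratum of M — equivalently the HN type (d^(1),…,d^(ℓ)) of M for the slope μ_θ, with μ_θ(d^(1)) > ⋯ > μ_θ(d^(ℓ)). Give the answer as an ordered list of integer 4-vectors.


Interval decomposition of M: I[1,1], I[2,2]^3, I[2,4].
HN type (ℓ=3): μ^(1)=2; μ^(2)=-1; μ^(3)=-3

((0, 3, 0, 0); (0, 1, 1, 1); (1, 0, 0, 0))


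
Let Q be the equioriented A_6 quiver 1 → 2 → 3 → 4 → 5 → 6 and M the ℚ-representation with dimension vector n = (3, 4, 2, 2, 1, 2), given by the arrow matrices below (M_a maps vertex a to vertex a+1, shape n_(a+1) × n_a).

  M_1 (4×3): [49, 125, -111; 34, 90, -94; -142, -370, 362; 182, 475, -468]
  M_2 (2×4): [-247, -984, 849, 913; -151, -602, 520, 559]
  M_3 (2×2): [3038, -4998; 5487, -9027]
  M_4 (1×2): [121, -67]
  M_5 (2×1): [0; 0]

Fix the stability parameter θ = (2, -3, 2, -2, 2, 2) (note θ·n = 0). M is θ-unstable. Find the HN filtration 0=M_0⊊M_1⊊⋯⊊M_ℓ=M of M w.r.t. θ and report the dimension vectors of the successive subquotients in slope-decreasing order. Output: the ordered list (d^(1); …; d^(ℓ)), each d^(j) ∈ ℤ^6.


Interval decomposition of M: I[1,1], I[1,3], I[1,5], I[2,2]^2, I[4,4], I[6,6]^2.
HN type (ℓ=5): μ^(1)=2; μ^(2)=0; μ^(3)=-1/2; μ^(4)=-2; μ^(5)=-3

((1, 0, 1, 0, 1, 2); (0, 0, 1, 1, 0, 0); (2, 2, 0, 0, 0, 0); (0, 0, 0, 1, 0, 0); (0, 2, 0, 0, 0, 0))


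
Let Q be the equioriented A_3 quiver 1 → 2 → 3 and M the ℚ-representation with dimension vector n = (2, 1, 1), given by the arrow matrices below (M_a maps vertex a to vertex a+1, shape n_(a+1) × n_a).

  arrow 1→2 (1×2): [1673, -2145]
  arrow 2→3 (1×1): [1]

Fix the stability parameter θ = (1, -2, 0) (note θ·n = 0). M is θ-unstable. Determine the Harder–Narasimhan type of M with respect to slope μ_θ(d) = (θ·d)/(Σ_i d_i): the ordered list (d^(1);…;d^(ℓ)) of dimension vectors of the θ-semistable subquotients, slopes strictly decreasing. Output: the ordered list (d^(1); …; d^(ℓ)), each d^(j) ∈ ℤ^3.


Interval decomposition of M: I[1,1], I[1,3].
HN type (ℓ=3): μ^(1)=1; μ^(2)=0; μ^(3)=-1/2

((1, 0, 0); (0, 0, 1); (1, 1, 0))


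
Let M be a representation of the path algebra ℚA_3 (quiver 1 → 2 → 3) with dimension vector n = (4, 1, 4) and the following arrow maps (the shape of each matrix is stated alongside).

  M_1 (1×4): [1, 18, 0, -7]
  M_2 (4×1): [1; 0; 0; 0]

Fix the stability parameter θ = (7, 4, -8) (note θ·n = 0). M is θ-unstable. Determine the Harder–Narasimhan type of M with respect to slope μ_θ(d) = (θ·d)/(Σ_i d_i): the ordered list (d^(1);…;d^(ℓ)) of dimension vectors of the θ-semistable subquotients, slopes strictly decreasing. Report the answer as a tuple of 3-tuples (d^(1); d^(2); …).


Via rank(M_{q-1}∘⋯∘M_p): M ≅ I[1,1]^3, I[1,3], I[3,3]^3.
μ_θ-semistable layers: μ^(1)=7; μ^(2)=1; μ^(3)=-8

((3, 0, 0); (1, 1, 1); (0, 0, 3))


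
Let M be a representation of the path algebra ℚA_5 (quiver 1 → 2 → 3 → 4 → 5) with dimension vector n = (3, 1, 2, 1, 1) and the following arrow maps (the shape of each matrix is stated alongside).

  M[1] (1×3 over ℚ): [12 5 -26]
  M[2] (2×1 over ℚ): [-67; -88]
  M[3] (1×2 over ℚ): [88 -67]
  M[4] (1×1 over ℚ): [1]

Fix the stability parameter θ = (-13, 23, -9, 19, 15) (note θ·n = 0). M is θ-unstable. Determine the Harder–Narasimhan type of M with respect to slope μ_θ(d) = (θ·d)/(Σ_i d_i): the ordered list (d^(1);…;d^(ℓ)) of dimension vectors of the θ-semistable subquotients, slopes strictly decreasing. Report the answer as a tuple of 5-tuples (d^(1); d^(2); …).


Barcode: M ≅ I[1,1]^2, I[1,3], I[3,5]. HN layers by μ_θ (4 steps, strictly decreasing):
  μ^(1)=17; μ^(2)=7; μ^(3)=-9; μ^(4)=-13

((0, 0, 0, 1, 1); (0, 1, 1, 0, 0); (0, 0, 1, 0, 0); (3, 0, 0, 0, 0))


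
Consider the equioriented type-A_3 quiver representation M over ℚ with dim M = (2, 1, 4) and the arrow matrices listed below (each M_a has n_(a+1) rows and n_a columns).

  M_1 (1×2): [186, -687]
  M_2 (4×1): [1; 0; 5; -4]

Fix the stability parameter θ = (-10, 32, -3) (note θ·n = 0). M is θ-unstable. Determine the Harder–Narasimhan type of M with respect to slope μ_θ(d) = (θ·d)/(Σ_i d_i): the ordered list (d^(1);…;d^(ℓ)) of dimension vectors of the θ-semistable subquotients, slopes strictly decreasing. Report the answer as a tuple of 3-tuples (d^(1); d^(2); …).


Via rank(M_{q-1}∘⋯∘M_p): M ≅ I[1,1], I[1,3], I[3,3]^3.
μ_θ-semistable layers: μ^(1)=29/2; μ^(2)=-3; μ^(3)=-10

((0, 1, 1); (0, 0, 3); (2, 0, 0))


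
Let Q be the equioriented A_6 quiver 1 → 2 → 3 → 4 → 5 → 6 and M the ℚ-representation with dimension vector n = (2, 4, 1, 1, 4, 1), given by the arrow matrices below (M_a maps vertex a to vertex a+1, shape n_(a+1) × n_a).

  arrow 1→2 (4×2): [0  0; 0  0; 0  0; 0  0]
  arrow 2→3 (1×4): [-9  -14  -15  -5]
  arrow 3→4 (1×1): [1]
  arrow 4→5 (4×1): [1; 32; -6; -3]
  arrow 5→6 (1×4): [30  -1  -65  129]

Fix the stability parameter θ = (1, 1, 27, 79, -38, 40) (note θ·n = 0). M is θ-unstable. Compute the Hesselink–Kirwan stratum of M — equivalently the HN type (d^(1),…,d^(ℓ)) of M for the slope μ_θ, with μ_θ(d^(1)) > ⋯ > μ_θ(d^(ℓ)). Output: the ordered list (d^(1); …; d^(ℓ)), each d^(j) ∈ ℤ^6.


Barcode: M ≅ I[1,1]^2, I[2,2]^3, I[2,6], I[5,5]^3. HN layers by μ_θ (4 steps, strictly decreasing):
  μ^(1)=40; μ^(2)=68/3; μ^(3)=1; μ^(4)=-38

((0, 0, 0, 0, 0, 1); (0, 0, 1, 1, 1, 0); (2, 4, 0, 0, 0, 0); (0, 0, 0, 0, 3, 0))


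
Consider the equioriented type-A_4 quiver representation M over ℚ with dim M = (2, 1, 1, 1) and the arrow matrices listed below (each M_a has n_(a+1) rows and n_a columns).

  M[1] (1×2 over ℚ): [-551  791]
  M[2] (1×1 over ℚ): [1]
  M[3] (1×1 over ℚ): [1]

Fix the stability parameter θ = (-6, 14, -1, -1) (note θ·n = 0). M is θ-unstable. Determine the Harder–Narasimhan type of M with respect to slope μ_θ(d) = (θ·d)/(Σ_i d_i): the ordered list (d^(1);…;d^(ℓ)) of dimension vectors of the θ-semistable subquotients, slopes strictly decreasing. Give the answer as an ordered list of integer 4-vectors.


Barcode: M ≅ I[1,1], I[1,4]. HN layers by μ_θ (2 steps, strictly decreasing):
  μ^(1)=4; μ^(2)=-6

((0, 1, 1, 1); (2, 0, 0, 0))


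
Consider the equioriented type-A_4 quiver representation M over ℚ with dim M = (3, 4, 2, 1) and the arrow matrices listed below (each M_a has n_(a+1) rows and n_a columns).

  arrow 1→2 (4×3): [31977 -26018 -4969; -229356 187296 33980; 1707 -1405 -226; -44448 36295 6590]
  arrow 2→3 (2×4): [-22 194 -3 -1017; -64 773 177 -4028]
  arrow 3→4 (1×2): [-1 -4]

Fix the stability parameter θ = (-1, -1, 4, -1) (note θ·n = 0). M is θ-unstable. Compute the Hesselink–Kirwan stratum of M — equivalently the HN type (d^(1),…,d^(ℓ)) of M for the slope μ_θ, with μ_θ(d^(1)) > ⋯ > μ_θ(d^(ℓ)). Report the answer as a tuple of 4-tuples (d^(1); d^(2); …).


Barcode: M ≅ I[1,2], I[1,3], I[1,4], I[2,2]. HN layers by μ_θ (3 steps, strictly decreasing):
  μ^(1)=4; μ^(2)=3/2; μ^(3)=-1

((0, 0, 1, 0); (0, 0, 1, 1); (3, 4, 0, 0))


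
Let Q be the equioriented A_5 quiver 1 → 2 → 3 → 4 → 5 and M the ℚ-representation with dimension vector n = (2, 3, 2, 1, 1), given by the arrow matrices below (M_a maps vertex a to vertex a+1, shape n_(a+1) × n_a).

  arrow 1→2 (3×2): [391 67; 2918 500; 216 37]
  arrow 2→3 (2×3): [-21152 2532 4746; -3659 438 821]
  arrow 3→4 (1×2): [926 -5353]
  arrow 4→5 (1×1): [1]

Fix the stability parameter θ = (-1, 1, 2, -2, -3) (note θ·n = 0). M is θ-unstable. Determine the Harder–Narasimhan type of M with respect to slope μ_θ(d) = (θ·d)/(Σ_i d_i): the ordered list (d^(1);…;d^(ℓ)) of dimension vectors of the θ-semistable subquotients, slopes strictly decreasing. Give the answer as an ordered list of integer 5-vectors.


Via rank(M_{q-1}∘⋯∘M_p): M ≅ I[1,3], I[1,5], I[2,2].
μ_θ-semistable layers: μ^(1)=2; μ^(2)=1; μ^(3)=-1/2; μ^(4)=-1

((0, 0, 1, 0, 0); (0, 2, 0, 0, 0); (0, 1, 1, 1, 1); (2, 0, 0, 0, 0))


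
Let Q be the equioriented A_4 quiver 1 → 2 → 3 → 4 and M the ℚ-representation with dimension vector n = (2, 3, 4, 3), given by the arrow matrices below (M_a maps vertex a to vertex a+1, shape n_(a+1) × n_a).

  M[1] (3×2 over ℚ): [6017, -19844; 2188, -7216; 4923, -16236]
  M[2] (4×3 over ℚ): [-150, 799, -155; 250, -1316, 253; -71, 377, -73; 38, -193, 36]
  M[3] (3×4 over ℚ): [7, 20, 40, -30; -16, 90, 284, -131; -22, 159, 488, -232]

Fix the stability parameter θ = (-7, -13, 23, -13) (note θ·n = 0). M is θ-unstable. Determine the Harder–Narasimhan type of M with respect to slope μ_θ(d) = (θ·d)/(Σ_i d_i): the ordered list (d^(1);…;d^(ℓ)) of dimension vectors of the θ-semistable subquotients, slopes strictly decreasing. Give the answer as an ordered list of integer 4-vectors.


Interval decomposition of M: I[1,1], I[1,4], I[2,4]^2, I[3,3].
HN type (ℓ=5): μ^(1)=23; μ^(2)=5; μ^(3)=-7; μ^(4)=-10; μ^(5)=-13

((0, 0, 1, 0); (0, 0, 3, 3); (1, 0, 0, 0); (1, 1, 0, 0); (0, 2, 0, 0))


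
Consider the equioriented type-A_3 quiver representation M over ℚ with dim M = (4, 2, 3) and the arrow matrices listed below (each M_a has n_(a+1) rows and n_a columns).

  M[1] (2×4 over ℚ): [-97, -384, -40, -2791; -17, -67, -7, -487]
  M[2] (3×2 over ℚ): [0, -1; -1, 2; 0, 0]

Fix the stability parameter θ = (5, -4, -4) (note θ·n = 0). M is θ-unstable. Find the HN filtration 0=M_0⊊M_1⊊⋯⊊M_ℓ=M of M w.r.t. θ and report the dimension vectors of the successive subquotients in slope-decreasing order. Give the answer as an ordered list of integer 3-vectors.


Interval decomposition of M: I[1,1]^2, I[1,3]^2, I[3,3].
HN type (ℓ=3): μ^(1)=5; μ^(2)=-1; μ^(3)=-4

((2, 0, 0); (2, 2, 2); (0, 0, 1))


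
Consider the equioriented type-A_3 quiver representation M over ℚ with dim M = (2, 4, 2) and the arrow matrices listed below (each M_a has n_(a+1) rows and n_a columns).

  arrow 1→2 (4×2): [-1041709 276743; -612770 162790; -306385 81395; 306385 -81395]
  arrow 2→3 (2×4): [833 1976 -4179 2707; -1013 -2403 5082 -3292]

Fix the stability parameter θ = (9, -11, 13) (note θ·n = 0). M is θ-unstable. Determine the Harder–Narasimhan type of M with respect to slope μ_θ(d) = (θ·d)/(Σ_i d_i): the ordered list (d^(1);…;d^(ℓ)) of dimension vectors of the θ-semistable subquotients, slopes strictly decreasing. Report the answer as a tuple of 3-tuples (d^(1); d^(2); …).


Interval decomposition of M: I[1,1], I[1,3], I[2,2]^2, I[2,3].
HN type (ℓ=4): μ^(1)=13; μ^(2)=9; μ^(3)=-1; μ^(4)=-11

((0, 0, 2); (1, 0, 0); (1, 1, 0); (0, 3, 0))


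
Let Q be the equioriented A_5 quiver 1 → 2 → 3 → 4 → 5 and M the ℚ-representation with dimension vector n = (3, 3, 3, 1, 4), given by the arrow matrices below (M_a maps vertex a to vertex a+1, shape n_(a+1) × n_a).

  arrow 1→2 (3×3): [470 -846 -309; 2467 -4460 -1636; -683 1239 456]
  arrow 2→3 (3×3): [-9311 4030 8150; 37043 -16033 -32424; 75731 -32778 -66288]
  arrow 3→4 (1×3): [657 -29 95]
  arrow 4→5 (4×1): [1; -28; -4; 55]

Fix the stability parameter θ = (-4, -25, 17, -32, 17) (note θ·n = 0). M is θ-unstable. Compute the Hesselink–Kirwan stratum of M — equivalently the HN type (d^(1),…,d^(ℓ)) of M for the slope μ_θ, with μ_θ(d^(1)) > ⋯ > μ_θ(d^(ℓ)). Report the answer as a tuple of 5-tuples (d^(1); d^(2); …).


Via rank(M_{q-1}∘⋯∘M_p): M ≅ I[1,3]^2, I[1,5], I[5,5]^3.
μ_θ-semistable layers: μ^(1)=17; μ^(2)=-15/2; μ^(3)=-29/2

((0, 0, 2, 0, 4); (0, 0, 1, 1, 0); (3, 3, 0, 0, 0))


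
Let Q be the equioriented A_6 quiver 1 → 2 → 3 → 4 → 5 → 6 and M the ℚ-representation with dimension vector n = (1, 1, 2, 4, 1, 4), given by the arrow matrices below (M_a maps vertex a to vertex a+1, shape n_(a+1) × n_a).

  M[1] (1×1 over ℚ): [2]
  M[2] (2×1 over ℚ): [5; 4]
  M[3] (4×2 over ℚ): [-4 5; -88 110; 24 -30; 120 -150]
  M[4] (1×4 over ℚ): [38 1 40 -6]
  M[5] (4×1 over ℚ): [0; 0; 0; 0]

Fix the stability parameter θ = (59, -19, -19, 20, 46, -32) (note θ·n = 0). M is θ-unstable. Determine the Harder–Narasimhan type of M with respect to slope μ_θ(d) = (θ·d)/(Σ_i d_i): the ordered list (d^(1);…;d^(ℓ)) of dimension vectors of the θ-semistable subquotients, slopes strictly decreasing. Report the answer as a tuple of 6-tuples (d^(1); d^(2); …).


Interval decomposition of M: I[1,3], I[3,4], I[4,4]^2, I[4,5], I[6,6]^4.
HN type (ℓ=5): μ^(1)=46; μ^(2)=20; μ^(3)=7; μ^(4)=-19; μ^(5)=-32

((0, 0, 0, 0, 1, 0); (0, 0, 0, 4, 0, 0); (1, 1, 1, 0, 0, 0); (0, 0, 1, 0, 0, 0); (0, 0, 0, 0, 0, 4))


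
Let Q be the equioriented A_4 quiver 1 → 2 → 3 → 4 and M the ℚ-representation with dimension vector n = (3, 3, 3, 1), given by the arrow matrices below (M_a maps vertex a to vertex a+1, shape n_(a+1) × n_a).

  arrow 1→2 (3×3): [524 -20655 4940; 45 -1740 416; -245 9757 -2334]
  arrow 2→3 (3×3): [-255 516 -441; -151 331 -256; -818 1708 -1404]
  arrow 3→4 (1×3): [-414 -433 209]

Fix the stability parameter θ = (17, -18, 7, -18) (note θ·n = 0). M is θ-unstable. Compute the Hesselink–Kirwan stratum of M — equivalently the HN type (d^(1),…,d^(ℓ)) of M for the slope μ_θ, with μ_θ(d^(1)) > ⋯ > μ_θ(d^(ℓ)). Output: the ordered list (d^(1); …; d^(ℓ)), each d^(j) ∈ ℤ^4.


Via rank(M_{q-1}∘⋯∘M_p): M ≅ I[1,3]^2, I[1,4].
μ_θ-semistable layers: μ^(1)=7; μ^(2)=-1/2; μ^(3)=-3

((0, 0, 2, 0); (2, 2, 0, 0); (1, 1, 1, 1))


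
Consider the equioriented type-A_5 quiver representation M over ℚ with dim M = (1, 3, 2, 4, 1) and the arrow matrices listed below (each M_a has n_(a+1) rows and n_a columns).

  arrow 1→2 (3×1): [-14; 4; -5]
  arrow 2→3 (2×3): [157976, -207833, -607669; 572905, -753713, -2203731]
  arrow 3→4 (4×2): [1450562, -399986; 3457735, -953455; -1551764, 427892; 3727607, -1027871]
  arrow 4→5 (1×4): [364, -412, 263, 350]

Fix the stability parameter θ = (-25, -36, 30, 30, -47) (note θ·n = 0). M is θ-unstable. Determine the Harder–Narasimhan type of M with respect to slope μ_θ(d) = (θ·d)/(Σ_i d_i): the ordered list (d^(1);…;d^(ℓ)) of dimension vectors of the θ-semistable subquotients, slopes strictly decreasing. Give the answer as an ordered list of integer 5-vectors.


Interval decomposition of M: I[1,3], I[2,2], I[2,5], I[4,4]^3.
HN type (ℓ=4): μ^(1)=30; μ^(2)=13/3; μ^(3)=-61/2; μ^(4)=-36

((0, 0, 1, 3, 0); (0, 0, 1, 1, 1); (1, 1, 0, 0, 0); (0, 2, 0, 0, 0))


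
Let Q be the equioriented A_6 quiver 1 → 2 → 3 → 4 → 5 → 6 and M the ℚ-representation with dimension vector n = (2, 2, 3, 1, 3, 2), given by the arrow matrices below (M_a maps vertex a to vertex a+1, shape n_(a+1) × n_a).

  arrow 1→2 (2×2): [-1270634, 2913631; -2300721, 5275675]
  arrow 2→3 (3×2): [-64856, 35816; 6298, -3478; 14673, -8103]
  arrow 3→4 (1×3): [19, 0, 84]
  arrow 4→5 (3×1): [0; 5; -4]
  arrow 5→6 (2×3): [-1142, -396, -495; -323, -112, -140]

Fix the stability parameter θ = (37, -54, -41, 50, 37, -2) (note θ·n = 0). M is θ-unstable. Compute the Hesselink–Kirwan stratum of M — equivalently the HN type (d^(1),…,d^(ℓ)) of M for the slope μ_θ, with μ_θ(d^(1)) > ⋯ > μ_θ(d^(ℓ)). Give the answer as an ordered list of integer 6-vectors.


Via rank(M_{q-1}∘⋯∘M_p): M ≅ I[1,2], I[1,5], I[3,3]^2, I[5,6]^2.
μ_θ-semistable layers: μ^(1)=87/2; μ^(2)=35/2; μ^(3)=-17/2; μ^(4)=-58/3; μ^(5)=-41

((0, 0, 0, 1, 1, 0); (0, 0, 0, 0, 2, 2); (1, 1, 0, 0, 0, 0); (1, 1, 1, 0, 0, 0); (0, 0, 2, 0, 0, 0))


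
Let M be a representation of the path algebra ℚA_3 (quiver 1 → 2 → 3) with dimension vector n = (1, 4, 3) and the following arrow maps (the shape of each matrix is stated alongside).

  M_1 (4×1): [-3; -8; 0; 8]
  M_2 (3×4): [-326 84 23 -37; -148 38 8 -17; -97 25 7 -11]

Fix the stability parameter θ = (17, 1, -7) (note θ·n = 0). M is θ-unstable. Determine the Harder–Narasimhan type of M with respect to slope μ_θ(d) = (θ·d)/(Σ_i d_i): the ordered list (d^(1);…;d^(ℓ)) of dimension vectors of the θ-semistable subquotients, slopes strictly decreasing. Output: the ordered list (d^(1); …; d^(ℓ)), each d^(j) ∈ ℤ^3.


Via rank(M_{q-1}∘⋯∘M_p): M ≅ I[1,3], I[2,2], I[2,3]^2.
μ_θ-semistable layers: μ^(1)=11/3; μ^(2)=1; μ^(3)=-3

((1, 1, 1); (0, 1, 0); (0, 2, 2))


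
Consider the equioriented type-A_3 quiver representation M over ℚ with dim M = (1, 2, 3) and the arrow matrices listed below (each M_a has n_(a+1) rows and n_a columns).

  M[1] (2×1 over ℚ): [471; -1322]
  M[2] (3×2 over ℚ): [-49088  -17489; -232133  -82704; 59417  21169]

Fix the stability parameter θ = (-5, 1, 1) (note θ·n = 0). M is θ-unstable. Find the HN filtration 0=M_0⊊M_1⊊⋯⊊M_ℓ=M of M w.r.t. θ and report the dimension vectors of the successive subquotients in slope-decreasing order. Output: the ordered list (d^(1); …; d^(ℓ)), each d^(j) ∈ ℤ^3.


Interval decomposition of M: I[1,3], I[2,3], I[3,3].
HN type (ℓ=2): μ^(1)=1; μ^(2)=-5

((0, 2, 3); (1, 0, 0))


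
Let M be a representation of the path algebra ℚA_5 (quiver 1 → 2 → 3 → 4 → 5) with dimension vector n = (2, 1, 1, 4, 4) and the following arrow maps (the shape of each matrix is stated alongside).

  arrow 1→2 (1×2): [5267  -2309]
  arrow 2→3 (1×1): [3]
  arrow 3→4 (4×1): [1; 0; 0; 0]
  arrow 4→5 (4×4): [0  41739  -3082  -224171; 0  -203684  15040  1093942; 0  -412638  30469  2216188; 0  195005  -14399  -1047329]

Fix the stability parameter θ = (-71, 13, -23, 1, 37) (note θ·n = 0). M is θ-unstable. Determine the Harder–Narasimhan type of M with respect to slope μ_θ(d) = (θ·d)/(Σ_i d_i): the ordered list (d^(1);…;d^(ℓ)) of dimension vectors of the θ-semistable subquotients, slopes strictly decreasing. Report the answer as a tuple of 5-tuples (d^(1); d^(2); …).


Via rank(M_{q-1}∘⋯∘M_p): M ≅ I[1,1], I[1,4], I[4,5]^3, I[5,5].
μ_θ-semistable layers: μ^(1)=37; μ^(2)=1; μ^(3)=-5; μ^(4)=-71

((0, 0, 0, 0, 4); (0, 0, 0, 4, 0); (0, 1, 1, 0, 0); (2, 0, 0, 0, 0))


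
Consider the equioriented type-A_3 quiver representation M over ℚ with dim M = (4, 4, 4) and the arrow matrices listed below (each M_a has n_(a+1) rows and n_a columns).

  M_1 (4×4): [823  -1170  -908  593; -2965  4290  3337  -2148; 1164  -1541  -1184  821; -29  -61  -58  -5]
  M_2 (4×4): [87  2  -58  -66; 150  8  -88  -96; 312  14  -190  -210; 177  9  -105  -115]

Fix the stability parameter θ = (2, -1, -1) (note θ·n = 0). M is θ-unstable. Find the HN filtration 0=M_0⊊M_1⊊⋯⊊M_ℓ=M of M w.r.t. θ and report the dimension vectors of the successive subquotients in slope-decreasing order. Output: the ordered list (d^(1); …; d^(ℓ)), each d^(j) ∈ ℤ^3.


Interval decomposition of M: I[1,2]^2, I[1,3]^2, I[3,3]^2.
HN type (ℓ=3): μ^(1)=1/2; μ^(2)=0; μ^(3)=-1

((2, 2, 0); (2, 2, 2); (0, 0, 2))


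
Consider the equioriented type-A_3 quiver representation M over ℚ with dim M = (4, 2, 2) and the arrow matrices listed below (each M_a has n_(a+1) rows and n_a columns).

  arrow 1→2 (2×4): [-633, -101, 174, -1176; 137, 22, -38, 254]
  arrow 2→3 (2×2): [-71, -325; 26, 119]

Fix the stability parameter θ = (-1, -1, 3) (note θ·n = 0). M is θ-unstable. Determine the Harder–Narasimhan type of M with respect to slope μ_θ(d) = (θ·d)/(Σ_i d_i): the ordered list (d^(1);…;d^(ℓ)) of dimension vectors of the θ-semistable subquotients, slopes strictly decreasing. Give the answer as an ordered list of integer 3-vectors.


Via rank(M_{q-1}∘⋯∘M_p): M ≅ I[1,1]^2, I[1,3]^2.
μ_θ-semistable layers: μ^(1)=3; μ^(2)=-1

((0, 0, 2); (4, 2, 0))
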